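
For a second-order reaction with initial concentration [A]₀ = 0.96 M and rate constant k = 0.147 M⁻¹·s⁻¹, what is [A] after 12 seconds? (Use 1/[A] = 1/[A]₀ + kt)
0.3564 M

1/[A] = 1/[A]₀ + k·t = 1/0.96 + (0.147)·(12) = 1.0417 + 1.7640 = 2.8057
[A] = 1/2.8057 = 0.3564 M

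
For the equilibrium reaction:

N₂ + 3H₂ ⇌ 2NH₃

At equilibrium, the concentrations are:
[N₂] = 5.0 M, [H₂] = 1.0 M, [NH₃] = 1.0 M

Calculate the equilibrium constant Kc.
K_c = 0.2000

Kc = ([NH₃]^2) / ([N₂] × [H₂]^3)
   = ((1.0)^2) / ((5.0)·(1.0)^3)
   = 1 / 5 = 0.2000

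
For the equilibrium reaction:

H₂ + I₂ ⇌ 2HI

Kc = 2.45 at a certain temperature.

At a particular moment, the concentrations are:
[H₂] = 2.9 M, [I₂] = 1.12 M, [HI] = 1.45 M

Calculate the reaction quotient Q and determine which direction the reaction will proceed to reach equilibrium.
Q = 0.647, Q < K, reaction proceeds forward (toward products)

Q = ([HI]^2) / ([H₂] × [I₂])
  = ((1.45)^2) / ((2.9)·(1.12)) = 2.1025/3.248 = 0.6473
Since Q = 0.6473 < Kc = 2.45, the reaction proceeds forward (toward products) to reach equilibrium.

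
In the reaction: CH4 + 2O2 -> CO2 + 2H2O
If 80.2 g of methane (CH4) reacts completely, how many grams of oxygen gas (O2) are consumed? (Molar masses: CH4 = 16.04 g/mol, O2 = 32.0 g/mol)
Moles of CH4 = 80.2 g ÷ 16.04 g/mol = 5 mol
Mole ratio: 2 mol O2 / 1 mol CH4
Moles of O2 = 5 × (2/1) = 10 mol
Mass of O2 = 10 mol × 32.0 g/mol = 320 g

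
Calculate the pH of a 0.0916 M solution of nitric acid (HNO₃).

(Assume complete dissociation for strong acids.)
pH = 1.04

[H⁺] = 0.0916 M for strong acid. pH = -log[H⁺] = -log(0.0916)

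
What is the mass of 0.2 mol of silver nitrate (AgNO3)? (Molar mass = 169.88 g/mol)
Mass = 0.2 mol × 169.88 g/mol = 33.98 g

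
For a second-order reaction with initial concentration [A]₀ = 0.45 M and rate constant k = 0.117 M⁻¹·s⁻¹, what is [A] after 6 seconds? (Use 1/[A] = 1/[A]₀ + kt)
0.3420 M

1/[A] = 1/[A]₀ + k·t = 1/0.45 + (0.117)·(6) = 2.2222 + 0.7020 = 2.9242
[A] = 1/2.9242 = 0.3420 M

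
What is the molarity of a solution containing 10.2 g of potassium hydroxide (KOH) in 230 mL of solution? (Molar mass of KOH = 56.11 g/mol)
Moles of KOH = 10.2 g ÷ 56.11 g/mol = 0.181786 mol
Volume = 230 mL = 0.23 L
Molarity = 0.181786 mol ÷ 0.23 L = 0.7904 M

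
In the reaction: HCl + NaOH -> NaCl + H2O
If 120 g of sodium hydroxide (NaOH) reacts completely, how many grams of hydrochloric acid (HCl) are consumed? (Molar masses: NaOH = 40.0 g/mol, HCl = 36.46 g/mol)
Moles of NaOH = 120 g ÷ 40.0 g/mol = 3 mol
Mole ratio: 1 mol HCl / 1 mol NaOH
Moles of HCl = 3 × (1/1) = 3 mol
Mass of HCl = 3 mol × 36.46 g/mol = 109.4 g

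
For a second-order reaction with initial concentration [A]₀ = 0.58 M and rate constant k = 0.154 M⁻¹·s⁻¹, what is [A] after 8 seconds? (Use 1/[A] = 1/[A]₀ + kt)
0.3383 M

1/[A] = 1/[A]₀ + k·t = 1/0.58 + (0.154)·(8) = 1.7241 + 1.2320 = 2.9561
[A] = 1/2.9561 = 0.3383 M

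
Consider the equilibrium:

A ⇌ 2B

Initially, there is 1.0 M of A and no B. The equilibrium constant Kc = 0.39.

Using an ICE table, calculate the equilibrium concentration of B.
[B] = 0.535 M

ICE: [A] = 1.0 − x, [B] = 2x.
Kc = (2x)²/(1.0 − x) = 0.39 ⇒ 4x² + 0.39x − 0.39 = 0.
x = (−0.39 + √(0.39² + 4·4·0.39))/(2·4) = (−0.39 + √6.3921)/8 = 0.26728.
[B] = 2x = 0.535 M.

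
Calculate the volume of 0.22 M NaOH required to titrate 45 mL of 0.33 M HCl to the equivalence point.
V_{base} = 67.5 mL

At equivalence: moles acid = moles base.
moles HCl = 0.33 M × 0.045 L = 0.01485 mol
V_NaOH = 0.01485 mol ÷ 0.22 M = 0.0675 L = 67.5 mL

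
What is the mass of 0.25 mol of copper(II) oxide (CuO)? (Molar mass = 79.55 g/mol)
Mass = 0.25 mol × 79.55 g/mol = 19.89 g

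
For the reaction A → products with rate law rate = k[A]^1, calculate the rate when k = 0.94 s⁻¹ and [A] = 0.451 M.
0.4239 M/s

rate = k·[A]^1 = 0.94·(0.451)^1 = 0.94·0.451 = 0.4239 M/s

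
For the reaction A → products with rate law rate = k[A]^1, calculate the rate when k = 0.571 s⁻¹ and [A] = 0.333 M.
0.1901 M/s

rate = k·[A]^1 = 0.571·(0.333)^1 = 0.571·0.333 = 0.1901 M/s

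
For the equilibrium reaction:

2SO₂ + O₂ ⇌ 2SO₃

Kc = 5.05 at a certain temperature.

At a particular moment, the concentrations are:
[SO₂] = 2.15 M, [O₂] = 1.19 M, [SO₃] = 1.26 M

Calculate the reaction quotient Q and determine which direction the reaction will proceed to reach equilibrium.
Q = 0.289, Q < K, reaction proceeds forward (toward products)

Q = ([SO₃]^2) / ([SO₂]^2 × [O₂])
  = ((1.26)^2) / ((2.15)^2·(1.19)) = 1.5876/5.5008 = 0.2886
Since Q = 0.2886 < Kc = 5.05, the reaction proceeds forward (toward products) to reach equilibrium.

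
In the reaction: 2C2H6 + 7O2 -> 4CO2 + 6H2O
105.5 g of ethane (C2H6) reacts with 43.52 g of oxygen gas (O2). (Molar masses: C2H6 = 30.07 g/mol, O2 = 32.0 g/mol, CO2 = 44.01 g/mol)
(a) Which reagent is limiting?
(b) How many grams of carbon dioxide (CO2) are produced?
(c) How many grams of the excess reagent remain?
(a) O2, (b) 34.2 g, (c) 93.82 g

Moles of C2H6 = 105.5 g ÷ 30.07 g/mol = 3.50848 mol
Moles of O2 = 43.52 g ÷ 32.0 g/mol = 1.36 mol
Moles ÷ coefficient: C2H6: 3.50848/2 = 1.754, O2: 1.36/7 = 0.1943
(a) O2 has the smaller value, so O2 is the limiting reagent.
(b) Moles of CO2 = 1.36 mol O2 × (4/7) = 0.777143 mol; mass = 0.777143 mol × 44.01 g/mol = 34.2 g
(c) C2H6 consumed = 1.36 × (2/7) = 0.388571 mol; remaining = 3.50848 − 0.388571 = 3.11991 mol; mass = 3.11991 mol × 30.07 g/mol = 93.82 g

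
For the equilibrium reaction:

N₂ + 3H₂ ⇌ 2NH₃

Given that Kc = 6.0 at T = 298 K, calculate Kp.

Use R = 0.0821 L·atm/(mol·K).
K_p = 0.0100

Δn = (moles gaseous products) − (moles gaseous reactants) = -2
T = 298 K; RT = 0.0821 × 298 = 24.4658
Kp = Kc·(RT)^Δn = 6.0 × (24.4658)^-2 = 6.0 × 0.00167063 = 0.0100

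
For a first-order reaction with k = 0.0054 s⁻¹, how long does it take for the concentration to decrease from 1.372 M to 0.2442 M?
319.64 s

From ln[A] = ln[A]₀ - k·t: t = ln([A]₀/[A])/k = ln(1.372/0.2442)/0.0054 = ln(5.6183)/0.0054 = 1.7260/0.0054 = 319.64 s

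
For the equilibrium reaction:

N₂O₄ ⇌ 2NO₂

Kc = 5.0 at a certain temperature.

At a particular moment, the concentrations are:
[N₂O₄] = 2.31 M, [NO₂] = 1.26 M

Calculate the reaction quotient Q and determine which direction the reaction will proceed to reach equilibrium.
Q = 0.687, Q < K, reaction proceeds forward (toward products)

Q = ([NO₂]^2) / ([N₂O₄])
  = ((1.26)^2) / ((2.31)) = 1.5876/2.31 = 0.6873
Since Q = 0.6873 < Kc = 5.0, the reaction proceeds forward (toward products) to reach equilibrium.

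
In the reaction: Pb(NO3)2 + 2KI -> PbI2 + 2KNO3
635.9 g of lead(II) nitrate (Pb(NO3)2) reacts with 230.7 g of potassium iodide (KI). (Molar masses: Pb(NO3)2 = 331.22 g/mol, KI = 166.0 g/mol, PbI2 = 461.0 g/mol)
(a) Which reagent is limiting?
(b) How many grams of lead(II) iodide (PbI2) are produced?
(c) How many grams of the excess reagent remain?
(a) KI, (b) 320.3 g, (c) 405.7 g

Moles of Pb(NO3)2 = 635.9 g ÷ 331.22 g/mol = 1.91987 mol
Moles of KI = 230.7 g ÷ 166.0 g/mol = 1.38976 mol
Moles ÷ coefficient: Pb(NO3)2: 1.91987/1 = 1.92, KI: 1.38976/2 = 0.6949
(a) KI has the smaller value, so KI is the limiting reagent.
(b) Moles of PbI2 = 1.38976 mol KI × (1/2) = 0.69488 mol; mass = 0.69488 mol × 461.0 g/mol = 320.3 g
(c) Pb(NO3)2 consumed = 1.38976 × (1/2) = 0.69488 mol; remaining = 1.91987 − 0.69488 = 1.22499 mol; mass = 1.22499 mol × 331.22 g/mol = 405.7 g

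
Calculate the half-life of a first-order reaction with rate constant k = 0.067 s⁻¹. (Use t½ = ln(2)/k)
10.35 s

t½ = ln(2)/k = 0.6931/0.067 = 10.35 s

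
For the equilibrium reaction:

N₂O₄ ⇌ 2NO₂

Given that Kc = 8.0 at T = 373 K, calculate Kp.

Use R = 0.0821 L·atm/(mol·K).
K_p = 244.9864

Δn = (moles gaseous products) − (moles gaseous reactants) = 1
T = 373 K; RT = 0.0821 × 373 = 30.6233
Kp = Kc·(RT)^Δn = 8.0 × (30.6233)^1 = 8.0 × 30.6233 = 244.9864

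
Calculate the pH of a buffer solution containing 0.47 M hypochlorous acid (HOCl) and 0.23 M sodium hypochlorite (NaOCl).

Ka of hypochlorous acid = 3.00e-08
pH = 7.21

pKa = -log(3.00e-08) = 7.52. pH = pKa + log([A⁻]/[HA]) = 7.52 + log(0.23/0.47)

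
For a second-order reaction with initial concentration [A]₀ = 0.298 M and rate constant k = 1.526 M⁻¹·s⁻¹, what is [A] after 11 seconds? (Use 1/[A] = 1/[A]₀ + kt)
0.0496 M

1/[A] = 1/[A]₀ + k·t = 1/0.298 + (1.526)·(11) = 3.3557 + 16.7860 = 20.1417
[A] = 1/20.1417 = 0.0496 M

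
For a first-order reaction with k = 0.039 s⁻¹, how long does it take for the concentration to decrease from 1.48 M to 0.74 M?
17.77 s

From ln[A] = ln[A]₀ - k·t: t = ln([A]₀/[A])/k = ln(1.48/0.74)/0.039 = ln(2.0000)/0.039 = 0.6931/0.039 = 17.77 s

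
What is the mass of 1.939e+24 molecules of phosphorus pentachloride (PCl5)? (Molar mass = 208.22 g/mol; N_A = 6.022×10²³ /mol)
Moles = 1.939e+24 ÷ 6.022×10²³ = 3.21986 mol
Mass = 3.21986 mol × 208.22 g/mol = 670.4 g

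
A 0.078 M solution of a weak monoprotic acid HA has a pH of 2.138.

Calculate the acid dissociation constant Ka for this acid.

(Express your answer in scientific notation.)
K_a = 7.49e-04

[H⁺] = 10^(−pH) = 10^(−2.138) = 7.278e-03 M. For HA ⇌ H⁺ + A⁻, Ka = x²/(C − x) = (7.278e-03)²/(0.078 − 7.278e-03) = 7.49e-04.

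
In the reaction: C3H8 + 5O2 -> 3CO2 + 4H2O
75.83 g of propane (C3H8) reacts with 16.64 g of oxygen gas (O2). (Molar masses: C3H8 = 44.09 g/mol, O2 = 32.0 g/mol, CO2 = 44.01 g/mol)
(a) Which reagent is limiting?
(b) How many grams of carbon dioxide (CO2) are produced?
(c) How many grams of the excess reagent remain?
(a) O2, (b) 13.73 g, (c) 71.24 g

Moles of C3H8 = 75.83 g ÷ 44.09 g/mol = 1.71989 mol
Moles of O2 = 16.64 g ÷ 32.0 g/mol = 0.52 mol
Moles ÷ coefficient: C3H8: 1.71989/1 = 1.72, O2: 0.52/5 = 0.104
(a) O2 has the smaller value, so O2 is the limiting reagent.
(b) Moles of CO2 = 0.52 mol O2 × (3/5) = 0.312 mol; mass = 0.312 mol × 44.01 g/mol = 13.73 g
(c) C3H8 consumed = 0.52 × (1/5) = 0.104 mol; remaining = 1.71989 − 0.104 = 1.61589 mol; mass = 1.61589 mol × 44.09 g/mol = 71.24 g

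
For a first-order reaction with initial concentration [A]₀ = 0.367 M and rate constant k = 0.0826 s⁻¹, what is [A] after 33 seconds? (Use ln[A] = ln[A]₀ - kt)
0.0240 M

ln[A] = ln[A]₀ - k·t = ln(0.367) - (0.0826)·(33) = -1.0024 - 2.7258 = -3.7282
[A] = e^(-3.7282) = 0.0240 M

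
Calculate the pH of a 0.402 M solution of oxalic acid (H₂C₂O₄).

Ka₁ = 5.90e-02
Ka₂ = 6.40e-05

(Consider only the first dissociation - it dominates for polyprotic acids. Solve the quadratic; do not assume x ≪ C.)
pH = 0.90

x² + Ka₁·x − Ka₁·C = 0 with Ka₁ = 5.90e-02, C = 0.402.
x = (−Ka₁ + √(Ka₁² + 4·Ka₁·C))/2 = 1.2731e-01 M, so pH = 0.90.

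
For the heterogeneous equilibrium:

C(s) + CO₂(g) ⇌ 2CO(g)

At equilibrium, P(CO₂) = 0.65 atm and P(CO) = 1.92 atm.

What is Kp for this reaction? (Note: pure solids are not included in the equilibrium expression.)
K_p = 5.671

Solid C is excluded.
Kp = P(CO)²/P(CO₂) = (1.92)²/0.65 = 3.686/0.65 = 5.671.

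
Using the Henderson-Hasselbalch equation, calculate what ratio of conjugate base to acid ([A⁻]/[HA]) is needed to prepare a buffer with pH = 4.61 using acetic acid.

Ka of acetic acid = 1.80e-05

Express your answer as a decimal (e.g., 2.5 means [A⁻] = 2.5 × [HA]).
[A⁻]/[HA] = 0.733

pKa = −log(1.80e-05) = 4.7447. pH = pKa + log([A⁻]/[HA]). 4.61 = 4.7447 + log(ratio). log(ratio) = 4.61 − 4.7447 = -0.1347. ratio = 10^(-0.1347) = 0.733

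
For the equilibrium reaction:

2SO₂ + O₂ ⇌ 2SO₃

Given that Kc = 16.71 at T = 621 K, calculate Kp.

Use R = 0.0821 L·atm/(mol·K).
K_p = 0.3277

Δn = (moles gaseous products) − (moles gaseous reactants) = -1
T = 621 K; RT = 0.0821 × 621 = 50.9841
Kp = Kc·(RT)^Δn = 16.71 × (50.9841)^-1 = 16.71 × 0.019614 = 0.3277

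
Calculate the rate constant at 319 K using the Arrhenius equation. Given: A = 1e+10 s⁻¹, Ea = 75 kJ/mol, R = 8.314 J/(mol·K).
5.23e-03 s⁻¹

k = A·exp(-Ea/(R·T)) = 1e+10·exp(-75000/(8.314·319)) = 1e+10·exp(-28.2788) = 1e+10·5.2322e-13 = 5.23e-03 s⁻¹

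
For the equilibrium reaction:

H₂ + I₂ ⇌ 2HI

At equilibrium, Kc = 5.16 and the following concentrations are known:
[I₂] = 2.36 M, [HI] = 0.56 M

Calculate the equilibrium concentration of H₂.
[H₂] = 0.0258 M

Kc = ([HI]^2) / ([H₂] × [I₂]) = 5.16
[H₂]^1 = (product terms)/(Kc · other reactant terms) = 0.3136 / (5.16 · 2.36) = 0.025752
[H₂] = 0.0258 M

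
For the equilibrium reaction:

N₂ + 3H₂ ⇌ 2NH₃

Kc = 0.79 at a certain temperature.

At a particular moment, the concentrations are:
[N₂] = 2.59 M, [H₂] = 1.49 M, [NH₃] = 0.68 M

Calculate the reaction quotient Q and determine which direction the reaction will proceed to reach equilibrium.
Q = 0.054, Q < K, reaction proceeds forward (toward products)

Q = ([NH₃]^2) / ([N₂] × [H₂]^3)
  = ((0.68)^2) / ((2.59)·(1.49)^3) = 0.4624/8.5676 = 0.05397
Since Q = 0.05397 < Kc = 0.79, the reaction proceeds forward (toward products) to reach equilibrium.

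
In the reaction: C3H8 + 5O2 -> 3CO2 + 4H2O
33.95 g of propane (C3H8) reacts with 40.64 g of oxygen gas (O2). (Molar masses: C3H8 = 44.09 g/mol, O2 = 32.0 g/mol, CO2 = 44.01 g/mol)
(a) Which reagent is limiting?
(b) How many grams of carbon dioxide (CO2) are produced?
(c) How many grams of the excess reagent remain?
(a) O2, (b) 33.54 g, (c) 22.75 g

Moles of C3H8 = 33.95 g ÷ 44.09 g/mol = 0.770016 mol
Moles of O2 = 40.64 g ÷ 32.0 g/mol = 1.27 mol
Moles ÷ coefficient: C3H8: 0.770016/1 = 0.77, O2: 1.27/5 = 0.254
(a) O2 has the smaller value, so O2 is the limiting reagent.
(b) Moles of CO2 = 1.27 mol O2 × (3/5) = 0.762 mol; mass = 0.762 mol × 44.01 g/mol = 33.54 g
(c) C3H8 consumed = 1.27 × (1/5) = 0.254 mol; remaining = 0.770016 − 0.254 = 0.516016 mol; mass = 0.516016 mol × 44.09 g/mol = 22.75 g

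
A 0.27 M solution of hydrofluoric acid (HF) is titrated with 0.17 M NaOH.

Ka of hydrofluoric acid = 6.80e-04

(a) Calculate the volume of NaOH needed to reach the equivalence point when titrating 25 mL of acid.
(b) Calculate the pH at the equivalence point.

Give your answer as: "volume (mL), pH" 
V = 39.7 mL, pH = 8.09

(a) At equivalence: moles acid = moles base.
moles acid = 0.27 × 0.025 = 0.00675 mol; V_NaOH = 0.00675/0.17 = 0.03971 L = 39.7 mL.
(b) At equivalence, all acid → conjugate base A⁻ at [A⁻] = 0.00675/0.06471 = 0.1043 M.
Kb = Kw/Ka = 1.0e-14/6.80e-04 = 1.471e-11; [OH⁻] = √(Kb·[A⁻]) = 1.239e-06; pOH = 5.91; pH = 14 − pOH = 8.09.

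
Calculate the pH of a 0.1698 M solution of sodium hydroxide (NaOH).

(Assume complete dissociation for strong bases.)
pH = 13.23

[OH⁻] = 0.1698 M for strong base. pOH = -log[OH⁻] = 0.77, pH = 14 - pOH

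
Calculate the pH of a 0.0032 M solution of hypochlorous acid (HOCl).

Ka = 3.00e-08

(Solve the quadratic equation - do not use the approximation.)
pH = 5.01

x² + Ka×x - Ka×C = 0. Using quadratic formula: [H⁺] = 9.7830e-06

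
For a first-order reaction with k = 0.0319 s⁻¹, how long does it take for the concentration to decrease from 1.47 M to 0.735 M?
21.73 s

From ln[A] = ln[A]₀ - k·t: t = ln([A]₀/[A])/k = ln(1.47/0.735)/0.0319 = ln(2.0000)/0.0319 = 0.6931/0.0319 = 21.73 s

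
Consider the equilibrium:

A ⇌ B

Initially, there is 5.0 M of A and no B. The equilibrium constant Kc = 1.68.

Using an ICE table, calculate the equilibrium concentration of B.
[B] = 3.134 M

ICE: [A] = 5.0 − x, [B] = x.
Kc = x/(5.0 − x) = 1.68 ⇒ x = 1.68·5.0/(1 + 1.68) = 8.4/2.68 = 3.134.
[B] = x = 3.134 M.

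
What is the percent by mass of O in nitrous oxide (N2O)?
Mass of O in formula = 16.0 × 1 = 16 g/mol
Molar mass = 44.02 g/mol
% O = (16/44.02) × 100% = 36.35%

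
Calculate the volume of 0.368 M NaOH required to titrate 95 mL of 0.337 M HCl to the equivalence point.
V_{base} = 87.0 mL

At equivalence: moles acid = moles base.
moles HCl = 0.337 M × 0.095 L = 0.032015 mol
V_NaOH = 0.032015 mol ÷ 0.368 M = 0.087 L = 87.0 mL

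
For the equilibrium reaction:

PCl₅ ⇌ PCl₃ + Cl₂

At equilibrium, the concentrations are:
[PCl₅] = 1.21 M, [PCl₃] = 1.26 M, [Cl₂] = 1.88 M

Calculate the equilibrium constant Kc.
K_c = 1.9577

Kc = ([PCl₃] × [Cl₂]) / ([PCl₅])
   = ((1.26)·(1.88)) / ((1.21))
   = 2.3688 / 1.21 = 1.9577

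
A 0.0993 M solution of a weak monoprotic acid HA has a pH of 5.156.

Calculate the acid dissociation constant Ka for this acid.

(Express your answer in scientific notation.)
K_a = 4.91e-10

[H⁺] = 10^(−pH) = 10^(−5.156) = 6.982e-06 M. For HA ⇌ H⁺ + A⁻, Ka = x²/(C − x) = (6.982e-06)²/(0.0993 − 6.982e-06) = 4.91e-10.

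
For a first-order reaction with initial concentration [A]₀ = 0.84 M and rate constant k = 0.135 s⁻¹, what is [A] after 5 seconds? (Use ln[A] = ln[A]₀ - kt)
0.4277 M

ln[A] = ln[A]₀ - k·t = ln(0.84) - (0.135)·(5) = -0.1744 - 0.6750 = -0.8494
[A] = e^(-0.8494) = 0.4277 M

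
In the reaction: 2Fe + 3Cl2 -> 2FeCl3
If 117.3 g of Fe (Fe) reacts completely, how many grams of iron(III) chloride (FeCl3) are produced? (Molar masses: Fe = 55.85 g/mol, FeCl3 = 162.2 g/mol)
Moles of Fe = 117.3 g ÷ 55.85 g/mol = 2.10027 mol
Mole ratio: 2 mol FeCl3 / 2 mol Fe
Moles of FeCl3 = 2.10027 × (2/2) = 2.10027 mol
Mass of FeCl3 = 2.10027 mol × 162.2 g/mol = 340.7 g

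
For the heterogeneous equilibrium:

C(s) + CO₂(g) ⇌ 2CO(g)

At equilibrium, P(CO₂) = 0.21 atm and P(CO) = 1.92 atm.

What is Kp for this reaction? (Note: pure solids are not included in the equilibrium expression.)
K_p = 17.554

Solid C is excluded.
Kp = P(CO)²/P(CO₂) = (1.92)²/0.21 = 3.686/0.21 = 17.554.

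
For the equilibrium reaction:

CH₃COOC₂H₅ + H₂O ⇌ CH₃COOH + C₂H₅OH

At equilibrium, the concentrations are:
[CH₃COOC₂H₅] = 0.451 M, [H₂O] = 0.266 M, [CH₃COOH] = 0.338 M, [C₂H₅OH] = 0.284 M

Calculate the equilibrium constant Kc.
K_c = 0.8002

Kc = ([CH₃COOH] × [C₂H₅OH]) / ([CH₃COOC₂H₅] × [H₂O])
   = ((0.338)·(0.284)) / ((0.451)·(0.266))
   = 0.095992 / 0.11997 = 0.8002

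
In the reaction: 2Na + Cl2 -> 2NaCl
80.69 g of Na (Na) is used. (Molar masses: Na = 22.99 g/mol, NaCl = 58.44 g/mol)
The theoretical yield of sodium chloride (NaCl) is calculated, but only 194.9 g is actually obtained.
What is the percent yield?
Moles of Na = 80.69 g ÷ 22.99 g/mol = 3.50979 mol
Mole ratio: 2 mol NaCl / 2 mol Na
Moles of NaCl = 3.50979 × (2/2) = 3.50979 mol
Theoretical yield = 3.50979 mol × 58.44 g/mol = 205.11 g
Actual yield = 194.9 g
Percent yield = (194.9 / 205.11) × 100% = 95.0%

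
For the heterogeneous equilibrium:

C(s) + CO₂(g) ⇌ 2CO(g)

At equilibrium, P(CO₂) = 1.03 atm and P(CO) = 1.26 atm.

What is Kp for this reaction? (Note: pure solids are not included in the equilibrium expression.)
K_p = 1.541

Solid C is excluded.
Kp = P(CO)²/P(CO₂) = (1.26)²/1.03 = 1.588/1.03 = 1.541.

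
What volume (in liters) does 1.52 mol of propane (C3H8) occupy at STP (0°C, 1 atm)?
At STP, 1 mol of gas occupies 22.4 L
Volume = 1.52 mol × 22.4 L/mol = 34.05 L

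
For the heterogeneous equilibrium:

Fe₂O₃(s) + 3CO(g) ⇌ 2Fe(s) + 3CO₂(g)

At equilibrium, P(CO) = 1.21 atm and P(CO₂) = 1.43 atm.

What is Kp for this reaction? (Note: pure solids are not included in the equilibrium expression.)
K_p = 1.651

Solids (Fe₂O₃, Fe) are excluded.
Kp = P(CO₂)³/P(CO)³ = (1.43)³/(1.21)³ = 2.924/1.772 = 1.651.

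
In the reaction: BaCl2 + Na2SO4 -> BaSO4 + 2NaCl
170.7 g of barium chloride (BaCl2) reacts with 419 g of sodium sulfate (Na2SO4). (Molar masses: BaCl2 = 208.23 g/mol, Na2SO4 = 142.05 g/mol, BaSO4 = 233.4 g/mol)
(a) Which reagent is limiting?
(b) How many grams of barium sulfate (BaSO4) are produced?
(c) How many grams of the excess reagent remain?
(a) BaCl2, (b) 191.3 g, (c) 302.6 g

Moles of BaCl2 = 170.7 g ÷ 208.23 g/mol = 0.819767 mol
Moles of Na2SO4 = 419 g ÷ 142.05 g/mol = 2.94967 mol
Moles ÷ coefficient: BaCl2: 0.819767/1 = 0.8198, Na2SO4: 2.94967/1 = 2.95
(a) BaCl2 has the smaller value, so BaCl2 is the limiting reagent.
(b) Moles of BaSO4 = 0.819767 mol BaCl2 × (1/1) = 0.819767 mol; mass = 0.819767 mol × 233.4 g/mol = 191.3 g
(c) Na2SO4 consumed = 0.819767 × (1/1) = 0.819767 mol; remaining = 2.94967 − 0.819767 = 2.1299 mol; mass = 2.1299 mol × 142.05 g/mol = 302.6 g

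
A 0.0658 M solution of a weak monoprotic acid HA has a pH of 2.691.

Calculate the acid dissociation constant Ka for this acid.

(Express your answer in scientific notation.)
K_a = 6.51e-05

[H⁺] = 10^(−pH) = 10^(−2.691) = 2.037e-03 M. For HA ⇌ H⁺ + A⁻, Ka = x²/(C − x) = (2.037e-03)²/(0.0658 − 2.037e-03) = 6.51e-05.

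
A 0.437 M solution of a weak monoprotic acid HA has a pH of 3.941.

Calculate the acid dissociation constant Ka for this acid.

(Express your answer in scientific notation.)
K_a = 3.00e-08

[H⁺] = 10^(−pH) = 10^(−3.941) = 1.146e-04 M. For HA ⇌ H⁺ + A⁻, Ka = x²/(C − x) = (1.146e-04)²/(0.437 − 1.146e-04) = 3.00e-08.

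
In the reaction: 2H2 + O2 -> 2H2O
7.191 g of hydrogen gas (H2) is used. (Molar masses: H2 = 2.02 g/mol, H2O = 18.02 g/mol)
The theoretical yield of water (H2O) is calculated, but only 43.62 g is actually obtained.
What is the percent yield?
Moles of H2 = 7.191 g ÷ 2.02 g/mol = 3.5599 mol
Mole ratio: 2 mol H2O / 2 mol H2
Moles of H2O = 3.5599 × (2/2) = 3.5599 mol
Theoretical yield = 3.5599 mol × 18.02 g/mol = 64.149 g
Actual yield = 43.62 g
Percent yield = (43.62 / 64.149) × 100% = 68.0%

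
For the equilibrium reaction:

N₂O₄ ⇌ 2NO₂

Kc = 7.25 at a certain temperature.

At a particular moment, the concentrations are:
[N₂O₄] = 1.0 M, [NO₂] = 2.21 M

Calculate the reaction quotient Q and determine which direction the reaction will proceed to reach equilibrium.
Q = 4.884, Q < K, reaction proceeds forward (toward products)

Q = ([NO₂]^2) / ([N₂O₄])
  = ((2.21)^2) / ((1.0)) = 4.8841/1 = 4.884
Since Q = 4.884 < Kc = 7.25, the reaction proceeds forward (toward products) to reach equilibrium.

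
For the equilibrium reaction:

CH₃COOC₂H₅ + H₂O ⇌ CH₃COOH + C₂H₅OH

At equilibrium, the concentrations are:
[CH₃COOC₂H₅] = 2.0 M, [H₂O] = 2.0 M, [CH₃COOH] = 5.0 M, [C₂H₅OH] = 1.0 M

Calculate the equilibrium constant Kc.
K_c = 1.2500

Kc = ([CH₃COOH] × [C₂H₅OH]) / ([CH₃COOC₂H₅] × [H₂O])
   = ((5.0)·(1.0)) / ((2.0)·(2.0))
   = 5 / 4 = 1.2500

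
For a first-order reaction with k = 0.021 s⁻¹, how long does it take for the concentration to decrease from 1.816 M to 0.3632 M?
76.64 s

From ln[A] = ln[A]₀ - k·t: t = ln([A]₀/[A])/k = ln(1.816/0.3632)/0.021 = ln(5.0000)/0.021 = 1.6094/0.021 = 76.64 s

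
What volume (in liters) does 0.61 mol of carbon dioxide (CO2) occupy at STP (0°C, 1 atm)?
At STP, 1 mol of gas occupies 22.4 L
Volume = 0.61 mol × 22.4 L/mol = 13.66 L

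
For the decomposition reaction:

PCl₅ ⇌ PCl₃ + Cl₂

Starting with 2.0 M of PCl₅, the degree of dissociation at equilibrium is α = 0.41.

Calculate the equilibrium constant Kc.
K_c = 0.5698

x = α·[A]₀ = 0.41 × 2.0 = 0.82 M dissociated.
At eq: [PCl₅] = 2.0 − 0.82 = 1.18 M; [PCl₃] = [Cl₂] = x = 0.82 M.
Kc = [PCl₃][Cl₂]/[PCl₅] = (0.82)²/1.18 = 0.5698.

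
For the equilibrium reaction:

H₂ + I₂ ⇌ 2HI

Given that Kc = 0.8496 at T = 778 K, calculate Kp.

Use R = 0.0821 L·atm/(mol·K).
K_p = 0.8496

Δn = (moles gaseous products) − (moles gaseous reactants) = 0
T = 778 K; RT = 0.0821 × 778 = 63.8738
Kp = Kc·(RT)^Δn = 0.8496 × (63.8738)^0 = 0.8496 × 1 = 0.8496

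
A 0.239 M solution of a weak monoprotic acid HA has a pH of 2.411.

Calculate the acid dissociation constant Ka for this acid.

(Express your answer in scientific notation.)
K_a = 6.41e-05

[H⁺] = 10^(−pH) = 10^(−2.411) = 3.882e-03 M. For HA ⇌ H⁺ + A⁻, Ka = x²/(C − x) = (3.882e-03)²/(0.239 − 3.882e-03) = 6.41e-05.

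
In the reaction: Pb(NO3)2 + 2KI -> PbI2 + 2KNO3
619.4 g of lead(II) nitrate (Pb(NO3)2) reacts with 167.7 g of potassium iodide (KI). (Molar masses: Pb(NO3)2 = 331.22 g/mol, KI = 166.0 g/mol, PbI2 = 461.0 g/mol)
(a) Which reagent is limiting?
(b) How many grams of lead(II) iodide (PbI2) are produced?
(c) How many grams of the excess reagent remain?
(a) KI, (b) 232.9 g, (c) 452.1 g

Moles of Pb(NO3)2 = 619.4 g ÷ 331.22 g/mol = 1.87006 mol
Moles of KI = 167.7 g ÷ 166.0 g/mol = 1.01024 mol
Moles ÷ coefficient: Pb(NO3)2: 1.87006/1 = 1.87, KI: 1.01024/2 = 0.5051
(a) KI has the smaller value, so KI is the limiting reagent.
(b) Moles of PbI2 = 1.01024 mol KI × (1/2) = 0.50512 mol; mass = 0.50512 mol × 461.0 g/mol = 232.9 g
(c) Pb(NO3)2 consumed = 1.01024 × (1/2) = 0.50512 mol; remaining = 1.87006 − 0.50512 = 1.36494 mol; mass = 1.36494 mol × 331.22 g/mol = 452.1 g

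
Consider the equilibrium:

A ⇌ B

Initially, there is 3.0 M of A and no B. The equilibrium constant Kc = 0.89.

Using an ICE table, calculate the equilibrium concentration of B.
[B] = 1.413 M

ICE: [A] = 3.0 − x, [B] = x.
Kc = x/(3.0 − x) = 0.89 ⇒ x = 0.89·3.0/(1 + 0.89) = 2.67/1.89 = 1.413.
[B] = x = 1.413 M.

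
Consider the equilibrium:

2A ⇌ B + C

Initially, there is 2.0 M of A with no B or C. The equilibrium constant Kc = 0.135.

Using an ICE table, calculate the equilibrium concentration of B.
[B] = 0.424 M

ICE: [A] = 2.0 − 2x, [B] = [C] = x.
Kc = x²/(2.0 − 2x)² = 0.135 ⇒ √Kc = x/(2.0 − 2x).
x = √0.135·2.0/(1 + 2√0.135) = 0.36742·2.0/1.7348 = 0.42358.
[B] = x = 0.424 M.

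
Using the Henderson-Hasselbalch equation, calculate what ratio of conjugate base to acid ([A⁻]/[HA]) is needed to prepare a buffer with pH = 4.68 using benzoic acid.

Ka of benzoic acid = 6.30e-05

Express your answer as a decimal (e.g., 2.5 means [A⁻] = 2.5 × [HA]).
[A⁻]/[HA] = 3.015

pKa = −log(6.30e-05) = 4.2007. pH = pKa + log([A⁻]/[HA]). 4.68 = 4.2007 + log(ratio). log(ratio) = 4.68 − 4.2007 = 0.4793. ratio = 10^(0.4793) = 3.015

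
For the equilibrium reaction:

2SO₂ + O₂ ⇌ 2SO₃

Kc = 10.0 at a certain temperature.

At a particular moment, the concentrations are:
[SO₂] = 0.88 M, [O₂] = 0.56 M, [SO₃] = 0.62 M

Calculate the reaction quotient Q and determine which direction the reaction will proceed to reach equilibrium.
Q = 0.886, Q < K, reaction proceeds forward (toward products)

Q = ([SO₃]^2) / ([SO₂]^2 × [O₂])
  = ((0.62)^2) / ((0.88)^2·(0.56)) = 0.3844/0.43366 = 0.8864
Since Q = 0.8864 < Kc = 10.0, the reaction proceeds forward (toward products) to reach equilibrium.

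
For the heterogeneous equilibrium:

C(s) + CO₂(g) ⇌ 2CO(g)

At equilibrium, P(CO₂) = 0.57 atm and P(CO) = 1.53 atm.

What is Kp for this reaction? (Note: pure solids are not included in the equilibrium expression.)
K_p = 4.107

Solid C is excluded.
Kp = P(CO)²/P(CO₂) = (1.53)²/0.57 = 2.341/0.57 = 4.107.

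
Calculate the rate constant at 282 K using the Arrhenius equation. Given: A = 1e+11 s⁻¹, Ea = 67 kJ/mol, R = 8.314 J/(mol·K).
3.88e-02 s⁻¹

k = A·exp(-Ea/(R·T)) = 1e+11·exp(-67000/(8.314·282)) = 1e+11·exp(-28.5769) = 1e+11·3.8832e-13 = 3.88e-02 s⁻¹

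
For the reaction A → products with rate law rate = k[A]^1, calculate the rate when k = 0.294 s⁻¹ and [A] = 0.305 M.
0.08967 M/s

rate = k·[A]^1 = 0.294·(0.305)^1 = 0.294·0.305 = 0.08967 M/s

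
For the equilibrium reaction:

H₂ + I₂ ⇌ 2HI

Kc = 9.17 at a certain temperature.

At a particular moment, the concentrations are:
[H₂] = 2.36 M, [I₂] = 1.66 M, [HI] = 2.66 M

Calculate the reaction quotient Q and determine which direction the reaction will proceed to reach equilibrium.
Q = 1.806, Q < K, reaction proceeds forward (toward products)

Q = ([HI]^2) / ([H₂] × [I₂])
  = ((2.66)^2) / ((2.36)·(1.66)) = 7.0756/3.9176 = 1.806
Since Q = 1.806 < Kc = 9.17, the reaction proceeds forward (toward products) to reach equilibrium.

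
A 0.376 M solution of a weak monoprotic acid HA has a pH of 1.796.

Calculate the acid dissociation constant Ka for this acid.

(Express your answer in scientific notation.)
K_a = 7.11e-04

[H⁺] = 10^(−pH) = 10^(−1.796) = 1.600e-02 M. For HA ⇌ H⁺ + A⁻, Ka = x²/(C − x) = (1.600e-02)²/(0.376 − 1.600e-02) = 7.11e-04.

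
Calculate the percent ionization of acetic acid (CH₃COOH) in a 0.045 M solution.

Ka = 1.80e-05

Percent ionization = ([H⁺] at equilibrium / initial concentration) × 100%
Percent ionization = 1.98%

Let x = [H⁺]. Ka = x²/(C - x) ⇒ x² + (1.80e-05)x - (1.80e-05)(0.045) = 0. x = 8.9104e-04. Percent = (8.9104e-04/0.045) × 100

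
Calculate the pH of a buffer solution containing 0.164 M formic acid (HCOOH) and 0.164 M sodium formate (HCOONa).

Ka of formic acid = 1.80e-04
pH = 3.74

pKa = -log(1.80e-04) = 3.74. pH = pKa + log([A⁻]/[HA]) = 3.74 + log(0.164/0.164)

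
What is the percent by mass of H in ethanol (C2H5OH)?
Mass of H in formula = 1.008 × 6 = 6.048 g/mol
Molar mass = 46.07 g/mol
% H = (6.048/46.07) × 100% = 13.13%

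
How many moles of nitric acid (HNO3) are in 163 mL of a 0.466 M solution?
Moles = Molarity × Volume (L)
Moles = 0.466 M × 0.163 L = 0.07596 mol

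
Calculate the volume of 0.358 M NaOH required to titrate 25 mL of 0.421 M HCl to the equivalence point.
V_{base} = 29.4 mL

At equivalence: moles acid = moles base.
moles HCl = 0.421 M × 0.025 L = 0.010525 mol
V_NaOH = 0.010525 mol ÷ 0.358 M = 0.0294 L = 29.4 mL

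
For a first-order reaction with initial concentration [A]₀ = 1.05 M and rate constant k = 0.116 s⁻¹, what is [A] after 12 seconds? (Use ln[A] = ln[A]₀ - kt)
0.2610 M

ln[A] = ln[A]₀ - k·t = ln(1.05) - (0.116)·(12) = 0.0488 - 1.3920 = -1.3432
[A] = e^(-1.3432) = 0.2610 M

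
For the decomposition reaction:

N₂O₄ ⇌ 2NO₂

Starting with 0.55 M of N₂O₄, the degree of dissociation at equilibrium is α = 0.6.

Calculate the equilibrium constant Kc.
K_c = 1.9800

x = α·[A]₀ = 0.6 × 0.55 = 0.33 M dissociated.
At eq: [N₂O₄] = 0.55 − 0.33 = 0.22 M; [NO₂] = 2x = 0.66 M.
Kc = [NO₂]²/[N₂O₄] = (0.66)²/0.22 = 1.98.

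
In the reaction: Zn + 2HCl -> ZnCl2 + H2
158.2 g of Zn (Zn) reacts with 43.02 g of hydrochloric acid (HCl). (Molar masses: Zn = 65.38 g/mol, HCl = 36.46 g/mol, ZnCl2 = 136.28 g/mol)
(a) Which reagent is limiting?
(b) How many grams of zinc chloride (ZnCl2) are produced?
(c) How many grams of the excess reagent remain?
(a) HCl, (b) 80.4 g, (c) 119.6 g

Moles of Zn = 158.2 g ÷ 65.38 g/mol = 2.4197 mol
Moles of HCl = 43.02 g ÷ 36.46 g/mol = 1.17992 mol
Moles ÷ coefficient: Zn: 2.4197/1 = 2.42, HCl: 1.17992/2 = 0.59
(a) HCl has the smaller value, so HCl is the limiting reagent.
(b) Moles of ZnCl2 = 1.17992 mol HCl × (1/2) = 0.589962 mol; mass = 0.589962 mol × 136.28 g/mol = 80.4 g
(c) Zn consumed = 1.17992 × (1/2) = 0.589962 mol; remaining = 2.4197 − 0.589962 = 1.82974 mol; mass = 1.82974 mol × 65.38 g/mol = 119.6 g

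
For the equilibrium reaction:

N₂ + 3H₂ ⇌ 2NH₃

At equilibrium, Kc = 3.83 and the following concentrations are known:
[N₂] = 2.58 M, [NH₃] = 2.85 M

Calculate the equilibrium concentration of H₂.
[H₂] = 0.9368 M

Kc = ([NH₃]^2) / ([N₂] × [H₂]^3) = 3.83
[H₂]^3 = (product terms)/(Kc · other reactant terms) = 8.1225 / (3.83 · 2.58) = 0.822
[H₂] = (0.822)^(1/3) = 0.9368 M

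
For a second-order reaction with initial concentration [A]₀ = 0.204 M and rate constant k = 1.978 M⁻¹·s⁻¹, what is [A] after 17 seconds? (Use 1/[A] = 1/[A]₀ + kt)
0.0260 M

1/[A] = 1/[A]₀ + k·t = 1/0.204 + (1.978)·(17) = 4.9020 + 33.6260 = 38.5280
[A] = 1/38.5280 = 0.0260 M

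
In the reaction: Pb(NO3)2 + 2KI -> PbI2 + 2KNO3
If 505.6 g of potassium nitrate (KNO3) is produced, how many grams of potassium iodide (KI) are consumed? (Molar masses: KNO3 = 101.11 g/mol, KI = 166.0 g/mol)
Moles of KNO3 = 505.6 g ÷ 101.11 g/mol = 5.00049 mol
Mole ratio: 2 mol KI / 2 mol KNO3
Moles of KI = 5.00049 × (2/2) = 5.00049 mol
Mass of KI = 5.00049 mol × 166.0 g/mol = 830.1 g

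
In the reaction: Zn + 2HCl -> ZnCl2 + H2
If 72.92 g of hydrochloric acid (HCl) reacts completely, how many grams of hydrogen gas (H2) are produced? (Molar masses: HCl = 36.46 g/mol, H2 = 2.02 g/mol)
Moles of HCl = 72.92 g ÷ 36.46 g/mol = 2 mol
Mole ratio: 1 mol H2 / 2 mol HCl
Moles of H2 = 2 × (1/2) = 1 mol
Mass of H2 = 1 mol × 2.02 g/mol = 2.02 g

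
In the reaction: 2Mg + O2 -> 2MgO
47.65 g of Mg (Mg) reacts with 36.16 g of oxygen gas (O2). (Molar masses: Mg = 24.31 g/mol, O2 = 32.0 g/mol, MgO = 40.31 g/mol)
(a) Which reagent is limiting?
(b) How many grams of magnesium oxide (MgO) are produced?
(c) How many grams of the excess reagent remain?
(a) Mg, (b) 79.01 g, (c) 4.798 g

Moles of Mg = 47.65 g ÷ 24.31 g/mol = 1.9601 mol
Moles of O2 = 36.16 g ÷ 32.0 g/mol = 1.13 mol
Moles ÷ coefficient: Mg: 1.9601/2 = 0.98, O2: 1.13/1 = 1.13
(a) Mg has the smaller value, so Mg is the limiting reagent.
(b) Moles of MgO = 1.9601 mol Mg × (2/2) = 1.9601 mol; mass = 1.9601 mol × 40.31 g/mol = 79.01 g
(c) O2 consumed = 1.9601 × (1/2) = 0.980049 mol; remaining = 1.13 − 0.980049 = 0.149951 mol; mass = 0.149951 mol × 32.0 g/mol = 4.798 g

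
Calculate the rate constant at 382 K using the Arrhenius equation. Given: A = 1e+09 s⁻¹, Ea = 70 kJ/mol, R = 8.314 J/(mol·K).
2.68e-01 s⁻¹

k = A·exp(-Ea/(R·T)) = 1e+09·exp(-70000/(8.314·382)) = 1e+09·exp(-22.0407) = 1e+09·2.6783e-10 = 2.68e-01 s⁻¹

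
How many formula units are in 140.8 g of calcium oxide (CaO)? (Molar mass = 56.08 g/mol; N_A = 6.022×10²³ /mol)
Moles = 140.8 g ÷ 56.08 g/mol = 2.5107 mol
Formula units = 2.5107 mol × 6.022×10²³ /mol = 1.512e+24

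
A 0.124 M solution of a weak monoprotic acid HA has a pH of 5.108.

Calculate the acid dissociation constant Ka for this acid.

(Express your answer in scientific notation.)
K_a = 4.90e-10

[H⁺] = 10^(−pH) = 10^(−5.108) = 7.798e-06 M. For HA ⇌ H⁺ + A⁻, Ka = x²/(C − x) = (7.798e-06)²/(0.124 − 7.798e-06) = 4.90e-10.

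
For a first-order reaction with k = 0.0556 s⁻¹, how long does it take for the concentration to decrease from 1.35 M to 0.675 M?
12.47 s

From ln[A] = ln[A]₀ - k·t: t = ln([A]₀/[A])/k = ln(1.35/0.675)/0.0556 = ln(2.0000)/0.0556 = 0.6931/0.0556 = 12.47 s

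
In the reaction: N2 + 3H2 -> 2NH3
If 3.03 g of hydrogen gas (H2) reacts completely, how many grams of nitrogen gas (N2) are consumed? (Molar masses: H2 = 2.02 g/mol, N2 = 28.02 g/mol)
Moles of H2 = 3.03 g ÷ 2.02 g/mol = 1.5 mol
Mole ratio: 1 mol N2 / 3 mol H2
Moles of N2 = 1.5 × (1/3) = 0.5 mol
Mass of N2 = 0.5 mol × 28.02 g/mol = 14.01 g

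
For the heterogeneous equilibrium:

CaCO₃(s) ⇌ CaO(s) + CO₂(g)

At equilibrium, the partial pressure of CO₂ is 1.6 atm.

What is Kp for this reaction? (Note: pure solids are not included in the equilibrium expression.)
K_p = 1.6

Solids (CaCO₃, CaO) have activity 1 and are excluded.
Kp = P(CO₂) = 1.6.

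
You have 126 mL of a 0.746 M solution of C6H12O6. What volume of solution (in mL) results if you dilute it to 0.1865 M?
Using M₁V₁ = M₂V₂:
0.746 × 126 = 0.1865 × V₂
V₂ = (0.746 × 126) / 0.1865 = 504 mL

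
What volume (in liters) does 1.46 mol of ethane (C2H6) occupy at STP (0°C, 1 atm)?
At STP, 1 mol of gas occupies 22.4 L
Volume = 1.46 mol × 22.4 L/mol = 32.70 L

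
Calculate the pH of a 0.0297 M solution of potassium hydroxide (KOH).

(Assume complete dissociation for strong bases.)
pH = 12.47

[OH⁻] = 0.0297 M for strong base. pOH = -log[OH⁻] = 1.53, pH = 14 - pOH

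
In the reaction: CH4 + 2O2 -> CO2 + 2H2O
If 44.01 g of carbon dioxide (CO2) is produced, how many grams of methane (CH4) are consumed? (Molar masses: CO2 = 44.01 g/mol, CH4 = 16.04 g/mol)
Moles of CO2 = 44.01 g ÷ 44.01 g/mol = 1 mol
Mole ratio: 1 mol CH4 / 1 mol CO2
Moles of CH4 = 1 × (1/1) = 1 mol
Mass of CH4 = 1 mol × 16.04 g/mol = 16.04 g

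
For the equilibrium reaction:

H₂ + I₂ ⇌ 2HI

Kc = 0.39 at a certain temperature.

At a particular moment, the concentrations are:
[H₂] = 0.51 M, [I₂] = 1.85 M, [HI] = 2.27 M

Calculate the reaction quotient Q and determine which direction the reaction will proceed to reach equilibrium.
Q = 5.461, Q > K, reaction proceeds reverse (toward reactants)

Q = ([HI]^2) / ([H₂] × [I₂])
  = ((2.27)^2) / ((0.51)·(1.85)) = 5.1529/0.9435 = 5.461
Since Q = 5.461 > Kc = 0.39, the reaction proceeds reverse (toward reactants) to reach equilibrium.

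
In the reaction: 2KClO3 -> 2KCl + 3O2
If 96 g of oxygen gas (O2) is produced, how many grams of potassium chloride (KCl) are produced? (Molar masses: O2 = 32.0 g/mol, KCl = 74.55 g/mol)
Moles of O2 = 96 g ÷ 32.0 g/mol = 3 mol
Mole ratio: 2 mol KCl / 3 mol O2
Moles of KCl = 3 × (2/3) = 2 mol
Mass of KCl = 2 mol × 74.55 g/mol = 149.1 g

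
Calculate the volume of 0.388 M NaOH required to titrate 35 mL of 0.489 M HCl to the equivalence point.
V_{base} = 44.1 mL

At equivalence: moles acid = moles base.
moles HCl = 0.489 M × 0.035 L = 0.017115 mol
V_NaOH = 0.017115 mol ÷ 0.388 M = 0.04411 L = 44.1 mL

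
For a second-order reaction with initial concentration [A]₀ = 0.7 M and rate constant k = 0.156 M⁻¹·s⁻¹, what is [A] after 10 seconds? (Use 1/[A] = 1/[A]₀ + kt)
0.3346 M

1/[A] = 1/[A]₀ + k·t = 1/0.7 + (0.156)·(10) = 1.4286 + 1.5600 = 2.9886
[A] = 1/2.9886 = 0.3346 M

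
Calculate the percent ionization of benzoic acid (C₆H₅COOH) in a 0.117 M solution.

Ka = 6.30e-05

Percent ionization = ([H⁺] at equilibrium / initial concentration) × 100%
Percent ionization = 2.29%

Let x = [H⁺]. Ka = x²/(C - x) ⇒ x² + (6.30e-05)x - (6.30e-05)(0.117) = 0. x = 2.6836e-03. Percent = (2.6836e-03/0.117) × 100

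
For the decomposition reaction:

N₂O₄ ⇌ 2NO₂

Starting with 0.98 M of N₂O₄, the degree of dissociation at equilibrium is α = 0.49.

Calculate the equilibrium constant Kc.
K_c = 1.8455

x = α·[A]₀ = 0.49 × 0.98 = 0.4802 M dissociated.
At eq: [N₂O₄] = 0.98 − 0.4802 = 0.4998 M; [NO₂] = 2x = 0.9604 M.
Kc = [NO₂]²/[N₂O₄] = (0.9604)²/0.4998 = 1.845.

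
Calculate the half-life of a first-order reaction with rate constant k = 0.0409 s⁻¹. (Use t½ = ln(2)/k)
16.95 s

t½ = ln(2)/k = 0.6931/0.0409 = 16.95 s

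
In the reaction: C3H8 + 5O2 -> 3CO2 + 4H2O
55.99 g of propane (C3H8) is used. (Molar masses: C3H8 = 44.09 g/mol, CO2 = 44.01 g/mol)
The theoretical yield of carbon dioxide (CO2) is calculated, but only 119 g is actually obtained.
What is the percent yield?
Moles of C3H8 = 55.99 g ÷ 44.09 g/mol = 1.2699 mol
Mole ratio: 3 mol CO2 / 1 mol C3H8
Moles of CO2 = 1.2699 × (3/1) = 3.80971 mol
Theoretical yield = 3.80971 mol × 44.01 g/mol = 167.67 g
Actual yield = 119 g
Percent yield = (119 / 167.67) × 100% = 71.0%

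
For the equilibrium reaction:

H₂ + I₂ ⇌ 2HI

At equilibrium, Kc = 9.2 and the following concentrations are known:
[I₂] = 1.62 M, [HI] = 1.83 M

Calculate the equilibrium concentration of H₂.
[H₂] = 0.2247 M

Kc = ([HI]^2) / ([H₂] × [I₂]) = 9.2
[H₂]^1 = (product terms)/(Kc · other reactant terms) = 3.3489 / (9.2 · 1.62) = 0.2247
[H₂] = 0.2247 M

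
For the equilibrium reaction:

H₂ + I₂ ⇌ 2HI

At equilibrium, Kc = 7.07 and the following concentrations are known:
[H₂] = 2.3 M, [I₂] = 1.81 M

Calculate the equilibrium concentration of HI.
[HI] = 5.4252 M

Kc = ([HI]^2) / ([H₂] × [I₂]) = 7.07
[HI]^2 = Kc · (reactant terms)/(other product terms) = 7.07 · 4.163 / 1 = 29.432
[HI] = (29.432)^(1/2) = 5.4252 M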